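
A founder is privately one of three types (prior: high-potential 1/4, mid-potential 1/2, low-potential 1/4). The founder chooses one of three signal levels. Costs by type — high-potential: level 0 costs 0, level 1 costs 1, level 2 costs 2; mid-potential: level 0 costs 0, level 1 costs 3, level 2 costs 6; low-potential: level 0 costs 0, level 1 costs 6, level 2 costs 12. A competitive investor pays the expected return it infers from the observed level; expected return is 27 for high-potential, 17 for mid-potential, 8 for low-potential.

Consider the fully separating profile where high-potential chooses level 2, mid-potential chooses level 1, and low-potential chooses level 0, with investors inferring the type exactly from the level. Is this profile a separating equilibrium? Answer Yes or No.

Separating valuations: level 2 → 27, level 1 → 17, level 0 → 8.
high-potential (assigned level 2): level 0: 8 − 0 = 8; level 1: 17 − 1 = 16; level 2: 27 − 2 = 25. high-potential stays.
mid-potential (assigned level 1): level 0: 8 − 0 = 8; level 1: 17 − 3 = 14; level 2: 27 − 6 = 21. mid-potential prefers level 2.
low-potential (assigned level 0): level 0: 8 − 0 = 8; level 1: 17 − 6 = 11; level 2: 27 − 12 = 15. low-potential prefers level 2.
At least one type deviates; the separating profile fails.

No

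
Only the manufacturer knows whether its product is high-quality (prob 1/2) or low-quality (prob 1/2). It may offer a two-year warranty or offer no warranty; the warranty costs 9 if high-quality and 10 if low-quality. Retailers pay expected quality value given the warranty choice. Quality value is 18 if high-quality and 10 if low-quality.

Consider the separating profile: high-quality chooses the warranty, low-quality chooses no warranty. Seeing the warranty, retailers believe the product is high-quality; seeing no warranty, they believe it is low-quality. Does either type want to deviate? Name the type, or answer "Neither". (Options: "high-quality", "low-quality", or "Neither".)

high-quality

The warranty pays 18; no warranty pays 10.
high-quality: assigned the warranty, nets 18 − 9 = 9; deviating to no warranty nets 10.
low-quality: assigned no warranty, nets 10; deviating to the warranty nets 18 − 10 = 8.
The high-quality type gains 1 by deviating.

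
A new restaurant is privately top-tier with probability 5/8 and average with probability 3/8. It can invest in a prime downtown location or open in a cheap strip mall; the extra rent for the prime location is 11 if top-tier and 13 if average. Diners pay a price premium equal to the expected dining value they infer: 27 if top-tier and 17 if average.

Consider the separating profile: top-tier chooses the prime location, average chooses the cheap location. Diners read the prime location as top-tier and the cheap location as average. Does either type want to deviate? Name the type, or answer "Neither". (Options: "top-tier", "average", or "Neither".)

top-tier

The prime location pays 27; the cheap location pays 17.
top-tier: assigned the prime location, nets 27 − 11 = 16; deviating to the cheap location nets 17.
average: assigned the cheap location, nets 17; deviating to the prime location nets 27 − 13 = 14.
The top-tier type gains 1 by deviating.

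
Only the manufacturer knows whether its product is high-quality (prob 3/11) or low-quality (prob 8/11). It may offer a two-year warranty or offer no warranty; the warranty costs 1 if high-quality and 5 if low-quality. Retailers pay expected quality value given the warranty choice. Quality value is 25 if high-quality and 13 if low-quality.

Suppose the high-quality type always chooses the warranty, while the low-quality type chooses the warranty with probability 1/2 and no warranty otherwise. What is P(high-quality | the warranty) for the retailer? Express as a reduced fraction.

3/7

P(the warranty) = (3/11)·1 + (8/11)·(1/2) = 7/11.
By Bayes' rule, P(high-quality | the warranty) = (3/11) / (7/11) = 3/7.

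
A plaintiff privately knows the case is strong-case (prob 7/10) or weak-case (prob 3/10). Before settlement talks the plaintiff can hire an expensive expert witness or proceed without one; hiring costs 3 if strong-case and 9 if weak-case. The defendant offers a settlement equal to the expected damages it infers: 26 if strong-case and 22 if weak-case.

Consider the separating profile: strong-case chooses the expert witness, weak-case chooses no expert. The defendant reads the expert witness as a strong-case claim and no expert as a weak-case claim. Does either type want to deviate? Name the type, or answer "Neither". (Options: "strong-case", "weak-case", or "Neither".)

Neither

The expert witness pays 26; no expert pays 22.
strong-case: assigned the expert witness, nets 26 − 3 = 23; deviating to no expert nets 22.
weak-case: assigned no expert, nets 22; deviating to the expert witness nets 26 − 9 = 17.
Both types strictly prefer their assigned action; no profitable deviation.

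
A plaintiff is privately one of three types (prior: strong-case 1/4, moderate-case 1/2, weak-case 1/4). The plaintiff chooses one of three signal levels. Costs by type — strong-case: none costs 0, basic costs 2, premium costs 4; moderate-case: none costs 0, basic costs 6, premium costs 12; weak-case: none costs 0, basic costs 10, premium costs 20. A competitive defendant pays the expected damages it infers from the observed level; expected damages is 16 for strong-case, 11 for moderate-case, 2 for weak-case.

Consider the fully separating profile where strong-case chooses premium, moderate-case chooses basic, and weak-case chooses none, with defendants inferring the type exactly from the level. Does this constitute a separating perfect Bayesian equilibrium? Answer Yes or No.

Separating settlements: premium → 16, basic → 11, none → 2.
strong-case (assigned premium): none: 2 − 0 = 2; basic: 11 − 2 = 9; premium: 16 − 4 = 12. strong-case stays.
moderate-case (assigned basic): none: 2 − 0 = 2; basic: 11 − 6 = 5; premium: 16 − 12 = 4. moderate-case stays.
weak-case (assigned none): none: 2 − 0 = 2; basic: 11 − 10 = 1; premium: 16 − 20 = -4. weak-case stays.
Every type prefers its assigned level; separation holds.

Yes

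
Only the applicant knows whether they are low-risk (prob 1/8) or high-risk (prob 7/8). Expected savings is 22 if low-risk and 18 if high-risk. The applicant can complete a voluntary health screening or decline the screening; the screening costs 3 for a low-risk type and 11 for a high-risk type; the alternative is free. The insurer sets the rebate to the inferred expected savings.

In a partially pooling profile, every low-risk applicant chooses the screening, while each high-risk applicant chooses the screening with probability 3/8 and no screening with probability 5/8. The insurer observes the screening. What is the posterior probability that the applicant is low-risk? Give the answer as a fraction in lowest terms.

8/29

P(the screening) = (1/8)·1 + (7/8)·(3/8) = 29/64.
By Bayes' rule, P(low-risk | the screening) = (1/8) / (29/64) = 8/29.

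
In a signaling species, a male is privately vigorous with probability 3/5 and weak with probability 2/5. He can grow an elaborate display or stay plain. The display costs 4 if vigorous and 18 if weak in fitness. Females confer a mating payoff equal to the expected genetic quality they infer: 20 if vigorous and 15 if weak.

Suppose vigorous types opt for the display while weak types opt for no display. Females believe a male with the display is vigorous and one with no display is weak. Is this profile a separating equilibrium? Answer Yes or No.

Under these beliefs, the display earns mating payoff 20 and no display earns mating payoff 15.
vigorous: the display nets 20 − 4 = 16; no display nets 15. vigorous prefers the display.
weak: the display nets 20 − 18 = 2; no display nets 15. weak prefers no display.
Neither type deviates, so the separating profile is an equilibrium.

Yes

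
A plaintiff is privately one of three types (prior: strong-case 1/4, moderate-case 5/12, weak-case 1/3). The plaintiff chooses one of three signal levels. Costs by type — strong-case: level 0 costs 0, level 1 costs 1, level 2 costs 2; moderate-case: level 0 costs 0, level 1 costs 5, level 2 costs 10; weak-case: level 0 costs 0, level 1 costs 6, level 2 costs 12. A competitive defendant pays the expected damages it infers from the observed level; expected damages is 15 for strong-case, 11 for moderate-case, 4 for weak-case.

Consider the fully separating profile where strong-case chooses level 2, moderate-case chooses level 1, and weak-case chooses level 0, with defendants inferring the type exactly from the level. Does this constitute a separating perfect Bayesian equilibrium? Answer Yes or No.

No

Separating settlements: level 2 → 15, level 1 → 11, level 0 → 4.
strong-case (assigned level 2): level 0: 4 − 0 = 4; level 1: 11 − 1 = 10; level 2: 15 − 2 = 13. strong-case stays.
moderate-case (assigned level 1): level 0: 4 − 0 = 4; level 1: 11 − 5 = 6; level 2: 15 − 10 = 5. moderate-case stays.
weak-case (assigned level 0): level 0: 4 − 0 = 4; level 1: 11 − 6 = 5; level 2: 15 − 12 = 3. weak-case prefers level 1.
At least one type deviates; the separating profile fails.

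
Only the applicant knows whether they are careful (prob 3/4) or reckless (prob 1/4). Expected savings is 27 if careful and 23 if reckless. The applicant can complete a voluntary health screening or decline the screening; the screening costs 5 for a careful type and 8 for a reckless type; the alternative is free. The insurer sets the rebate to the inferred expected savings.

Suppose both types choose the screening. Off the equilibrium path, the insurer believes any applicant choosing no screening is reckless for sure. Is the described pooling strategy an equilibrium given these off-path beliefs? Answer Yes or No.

No

On path, the insurer holds the prior and pays 3/4·27 + 1/4·23 = 26. Off path (no screening), believing reckless, it pays 23.
careful: the screening nets 26 − 5 = 21; no screening nets 23. careful would deviate.
reckless: the screening nets 26 − 8 = 18; no screening nets 23. reckless would deviate.
A type deviates, so pooling fails.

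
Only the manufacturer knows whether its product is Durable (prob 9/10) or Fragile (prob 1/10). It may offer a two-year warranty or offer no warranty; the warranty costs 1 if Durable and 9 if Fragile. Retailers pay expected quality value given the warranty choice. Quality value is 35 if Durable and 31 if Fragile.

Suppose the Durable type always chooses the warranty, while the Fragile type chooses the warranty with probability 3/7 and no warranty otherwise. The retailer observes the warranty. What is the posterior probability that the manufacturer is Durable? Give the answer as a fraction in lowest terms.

21/22

P(the warranty) = (9/10)·1 + (1/10)·(3/7) = 33/35.
By Bayes' rule, P(Durable | the warranty) = (9/10) / (33/35) = 21/22.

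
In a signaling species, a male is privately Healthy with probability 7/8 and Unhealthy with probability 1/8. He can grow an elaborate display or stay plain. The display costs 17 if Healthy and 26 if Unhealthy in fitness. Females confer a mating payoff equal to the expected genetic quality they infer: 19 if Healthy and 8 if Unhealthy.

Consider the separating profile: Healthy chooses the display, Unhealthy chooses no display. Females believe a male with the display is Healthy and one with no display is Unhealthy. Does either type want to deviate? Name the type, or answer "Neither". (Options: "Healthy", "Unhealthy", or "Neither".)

The display pays 19; no display pays 8.
Healthy: assigned the display, nets 19 − 17 = 2; deviating to no display nets 8.
Unhealthy: assigned no display, nets 8; deviating to the display nets 19 − 26 = -7.
The Healthy type gains 6 by deviating.

Healthy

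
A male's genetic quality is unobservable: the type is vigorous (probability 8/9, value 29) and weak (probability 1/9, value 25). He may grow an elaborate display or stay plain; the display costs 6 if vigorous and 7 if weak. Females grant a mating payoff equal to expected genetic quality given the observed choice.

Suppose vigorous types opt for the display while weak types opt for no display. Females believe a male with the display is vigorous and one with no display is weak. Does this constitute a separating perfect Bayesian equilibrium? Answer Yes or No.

Under these beliefs, the display earns mating payoff 29 and no display earns mating payoff 25.
vigorous: the display nets 29 − 6 = 23; no display nets 25. vigorous would deviate to no display.
weak: the display nets 29 − 7 = 22; no display nets 25. weak prefers no display.
vigorous has a profitable deviation, so the profile is not an equilibrium.

No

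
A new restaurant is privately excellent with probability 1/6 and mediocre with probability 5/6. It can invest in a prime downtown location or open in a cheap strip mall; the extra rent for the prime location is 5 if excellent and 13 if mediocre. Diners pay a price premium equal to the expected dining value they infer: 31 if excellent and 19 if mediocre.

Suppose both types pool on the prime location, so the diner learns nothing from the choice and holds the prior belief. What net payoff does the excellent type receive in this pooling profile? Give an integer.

Pooled price premium = 1/6·31 + 5/6·19 = 21.
excellent pays cost 5 for the prime location, so net payoff = 21 − 5 = 16.

16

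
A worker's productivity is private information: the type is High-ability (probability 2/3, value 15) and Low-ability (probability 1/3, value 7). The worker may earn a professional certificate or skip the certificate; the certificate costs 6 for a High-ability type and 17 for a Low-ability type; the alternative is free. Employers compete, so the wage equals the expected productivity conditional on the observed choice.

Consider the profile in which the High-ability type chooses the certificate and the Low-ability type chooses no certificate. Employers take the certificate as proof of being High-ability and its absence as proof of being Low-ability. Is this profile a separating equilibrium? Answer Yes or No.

Yes

Under these beliefs, the certificate earns wage 15 and no certificate earns wage 7.
High-ability: the certificate nets 15 − 6 = 9; no certificate nets 7. High-ability prefers the certificate.
Low-ability: the certificate nets 15 − 17 = -2; no certificate nets 7. Low-ability prefers no certificate.
Neither type deviates, so the separating profile is an equilibrium.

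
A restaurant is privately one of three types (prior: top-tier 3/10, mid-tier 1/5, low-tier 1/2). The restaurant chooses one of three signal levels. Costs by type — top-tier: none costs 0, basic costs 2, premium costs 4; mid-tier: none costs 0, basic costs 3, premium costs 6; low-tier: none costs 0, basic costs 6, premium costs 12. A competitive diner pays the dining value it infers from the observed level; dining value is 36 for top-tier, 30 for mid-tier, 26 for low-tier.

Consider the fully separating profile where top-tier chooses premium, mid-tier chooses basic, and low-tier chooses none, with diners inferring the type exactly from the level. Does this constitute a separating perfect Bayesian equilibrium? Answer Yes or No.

No

Separating price premiums: premium → 36, basic → 30, none → 26.
top-tier (assigned premium): none: 26 − 0 = 26; basic: 30 − 2 = 28; premium: 36 − 4 = 32. top-tier stays.
mid-tier (assigned basic): none: 26 − 0 = 26; basic: 30 − 3 = 27; premium: 36 − 6 = 30. mid-tier prefers premium.
low-tier (assigned none): none: 26 − 0 = 26; basic: 30 − 6 = 24; premium: 36 − 12 = 24. low-tier stays.
At least one type deviates; the separating profile fails.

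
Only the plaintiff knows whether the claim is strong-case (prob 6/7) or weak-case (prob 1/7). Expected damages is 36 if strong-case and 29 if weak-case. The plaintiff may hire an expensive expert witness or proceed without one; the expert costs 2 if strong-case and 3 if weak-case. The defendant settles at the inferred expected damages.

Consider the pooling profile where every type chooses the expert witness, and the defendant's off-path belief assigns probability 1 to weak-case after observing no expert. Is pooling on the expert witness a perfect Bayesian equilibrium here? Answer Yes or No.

Yes

On path, the defendant holds the prior and pays 6/7·36 + 1/7·29 = 35. Off path (no expert), believing weak-case, it pays 29.
strong-case: the expert witness nets 35 − 2 = 33; no expert nets 29. strong-case stays.
weak-case: the expert witness nets 35 − 3 = 32; no expert nets 29. weak-case stays.
No type deviates, so pooling is sustained.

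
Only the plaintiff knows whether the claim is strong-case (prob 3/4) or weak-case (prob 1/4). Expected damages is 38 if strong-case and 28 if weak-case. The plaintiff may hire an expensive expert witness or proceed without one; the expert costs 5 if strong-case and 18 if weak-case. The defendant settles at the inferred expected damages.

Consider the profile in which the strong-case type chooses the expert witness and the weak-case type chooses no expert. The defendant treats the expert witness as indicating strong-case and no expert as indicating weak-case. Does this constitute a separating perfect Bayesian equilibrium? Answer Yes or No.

Yes

Under these beliefs, the expert witness earns settlement 38 and no expert earns settlement 28.
strong-case: the expert witness nets 38 − 5 = 33; no expert nets 28. strong-case prefers the expert witness.
weak-case: the expert witness nets 38 − 18 = 20; no expert nets 28. weak-case prefers no expert.
Neither type deviates, so the separating profile is an equilibrium.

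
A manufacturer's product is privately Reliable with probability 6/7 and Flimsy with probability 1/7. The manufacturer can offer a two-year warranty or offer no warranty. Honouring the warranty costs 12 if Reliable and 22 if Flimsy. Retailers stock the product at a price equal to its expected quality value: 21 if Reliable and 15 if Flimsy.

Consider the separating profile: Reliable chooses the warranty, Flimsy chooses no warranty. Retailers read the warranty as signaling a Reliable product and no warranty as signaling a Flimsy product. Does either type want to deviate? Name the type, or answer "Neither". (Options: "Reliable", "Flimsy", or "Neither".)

The warranty pays 21; no warranty pays 15.
Reliable: assigned the warranty, nets 21 − 12 = 9; deviating to no warranty nets 15.
Flimsy: assigned no warranty, nets 15; deviating to the warranty nets 21 − 22 = -1.
The Reliable type gains 6 by deviating.

Reliable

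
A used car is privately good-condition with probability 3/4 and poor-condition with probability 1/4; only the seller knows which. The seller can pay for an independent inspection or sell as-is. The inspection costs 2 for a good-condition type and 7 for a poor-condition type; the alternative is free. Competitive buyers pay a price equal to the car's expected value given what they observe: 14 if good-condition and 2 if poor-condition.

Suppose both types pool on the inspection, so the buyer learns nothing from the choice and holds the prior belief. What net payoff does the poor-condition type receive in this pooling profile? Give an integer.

Pooled price = 3/4·14 + 1/4·2 = 11.
poor-condition pays cost 7 for the inspection, so net payoff = 11 − 7 = 4.

4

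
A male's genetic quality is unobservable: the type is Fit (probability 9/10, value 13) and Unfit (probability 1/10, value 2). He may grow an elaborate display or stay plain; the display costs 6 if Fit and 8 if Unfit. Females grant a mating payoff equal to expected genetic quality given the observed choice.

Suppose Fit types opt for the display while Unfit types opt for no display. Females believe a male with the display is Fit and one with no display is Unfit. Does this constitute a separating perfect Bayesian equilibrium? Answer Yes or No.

Under these beliefs, the display earns mating payoff 13 and no display earns mating payoff 2.
Fit: the display nets 13 − 6 = 7; no display nets 2. Fit prefers the display.
Unfit: the display nets 13 − 8 = 5; no display nets 2. Unfit would deviate to the display.
Unfit has a profitable deviation, so the profile is not an equilibrium.

No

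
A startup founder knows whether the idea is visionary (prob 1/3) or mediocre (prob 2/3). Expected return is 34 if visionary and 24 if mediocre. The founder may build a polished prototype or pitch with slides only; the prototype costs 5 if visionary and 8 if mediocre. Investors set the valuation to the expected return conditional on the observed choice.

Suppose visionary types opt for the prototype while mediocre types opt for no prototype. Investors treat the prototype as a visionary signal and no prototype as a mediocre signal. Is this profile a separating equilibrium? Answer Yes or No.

Under these beliefs, the prototype earns valuation 34 and no prototype earns valuation 24.
visionary: the prototype nets 34 − 5 = 29; no prototype nets 24. visionary prefers the prototype.
mediocre: the prototype nets 34 − 8 = 26; no prototype nets 24. mediocre would deviate to the prototype.
mediocre has a profitable deviation, so the profile is not an equilibrium.

No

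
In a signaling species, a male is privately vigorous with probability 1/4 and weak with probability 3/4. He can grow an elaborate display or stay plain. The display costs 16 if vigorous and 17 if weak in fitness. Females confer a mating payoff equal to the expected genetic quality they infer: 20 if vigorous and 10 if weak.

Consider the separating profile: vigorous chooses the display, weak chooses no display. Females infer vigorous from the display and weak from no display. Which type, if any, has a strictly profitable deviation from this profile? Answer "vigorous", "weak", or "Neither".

vigorous

The display pays 20; no display pays 10.
vigorous: assigned the display, nets 20 − 16 = 4; deviating to no display nets 10.
weak: assigned no display, nets 10; deviating to the display nets 20 − 17 = 3.
The vigorous type gains 6 by deviating.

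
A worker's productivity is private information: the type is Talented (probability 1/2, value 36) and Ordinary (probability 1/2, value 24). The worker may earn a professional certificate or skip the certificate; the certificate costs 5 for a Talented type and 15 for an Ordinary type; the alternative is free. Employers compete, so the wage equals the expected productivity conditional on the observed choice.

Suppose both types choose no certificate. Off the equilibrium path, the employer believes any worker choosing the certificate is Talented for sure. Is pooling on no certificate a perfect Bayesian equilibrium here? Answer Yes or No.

No

On path, the employer holds the prior and pays 1/2·36 + 1/2·24 = 30. Off path (the certificate), believing Talented, it pays 36.
Talented: no certificate nets 30; the certificate nets 36 − 5 = 31. Talented would deviate.
Ordinary: no certificate nets 30; the certificate nets 36 − 15 = 21. Ordinary stays.
A type deviates, so pooling fails.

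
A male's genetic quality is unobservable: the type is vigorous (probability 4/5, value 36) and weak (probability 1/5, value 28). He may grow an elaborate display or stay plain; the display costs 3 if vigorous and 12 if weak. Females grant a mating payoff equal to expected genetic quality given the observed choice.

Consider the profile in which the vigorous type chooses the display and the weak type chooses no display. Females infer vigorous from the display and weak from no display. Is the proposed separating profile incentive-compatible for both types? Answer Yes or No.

Under these beliefs, the display earns mating payoff 36 and no display earns mating payoff 28.
vigorous: the display nets 36 − 3 = 33; no display nets 28. vigorous prefers the display.
weak: the display nets 36 − 12 = 24; no display nets 28. weak prefers no display.
Neither type deviates, so the separating profile is an equilibrium.

Yes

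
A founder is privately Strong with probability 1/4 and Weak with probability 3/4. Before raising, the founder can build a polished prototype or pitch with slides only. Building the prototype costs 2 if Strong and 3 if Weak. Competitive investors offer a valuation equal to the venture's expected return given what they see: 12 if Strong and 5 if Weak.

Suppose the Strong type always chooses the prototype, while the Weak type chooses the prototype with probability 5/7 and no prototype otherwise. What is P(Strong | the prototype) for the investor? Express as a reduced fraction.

7/22

P(the prototype) = (1/4)·1 + (3/4)·(5/7) = 11/14.
By Bayes' rule, P(Strong | the prototype) = (1/4) / (11/14) = 7/22.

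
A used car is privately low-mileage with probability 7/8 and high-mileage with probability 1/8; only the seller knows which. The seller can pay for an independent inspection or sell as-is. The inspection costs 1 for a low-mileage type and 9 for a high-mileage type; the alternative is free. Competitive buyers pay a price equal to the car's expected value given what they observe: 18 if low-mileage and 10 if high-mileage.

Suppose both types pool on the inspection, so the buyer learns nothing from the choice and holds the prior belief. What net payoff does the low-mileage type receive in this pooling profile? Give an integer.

16

Pooled price = 7/8·18 + 1/8·10 = 17.
low-mileage pays cost 1 for the inspection, so net payoff = 17 − 1 = 16.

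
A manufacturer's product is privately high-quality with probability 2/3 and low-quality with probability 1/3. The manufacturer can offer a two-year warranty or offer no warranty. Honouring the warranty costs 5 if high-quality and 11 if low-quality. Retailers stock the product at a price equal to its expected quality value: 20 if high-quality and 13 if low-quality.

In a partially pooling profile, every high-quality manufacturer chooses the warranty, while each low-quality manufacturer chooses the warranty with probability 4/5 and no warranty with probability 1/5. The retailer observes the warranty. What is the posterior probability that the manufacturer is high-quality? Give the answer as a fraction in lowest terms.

5/7

P(the warranty) = (2/3)·1 + (1/3)·(4/5) = 14/15.
By Bayes' rule, P(high-quality | the warranty) = (2/3) / (14/15) = 5/7.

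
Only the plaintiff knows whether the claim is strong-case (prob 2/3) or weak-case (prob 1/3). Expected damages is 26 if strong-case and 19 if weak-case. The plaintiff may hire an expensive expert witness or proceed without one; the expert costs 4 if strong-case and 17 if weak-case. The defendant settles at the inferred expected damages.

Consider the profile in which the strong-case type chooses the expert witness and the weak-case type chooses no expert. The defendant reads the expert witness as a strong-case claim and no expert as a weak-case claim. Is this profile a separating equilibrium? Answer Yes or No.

Yes

Under these beliefs, the expert witness earns settlement 26 and no expert earns settlement 19.
strong-case: the expert witness nets 26 − 4 = 22; no expert nets 19. strong-case prefers the expert witness.
weak-case: the expert witness nets 26 − 17 = 9; no expert nets 19. weak-case prefers no expert.
Neither type deviates, so the separating profile is an equilibrium.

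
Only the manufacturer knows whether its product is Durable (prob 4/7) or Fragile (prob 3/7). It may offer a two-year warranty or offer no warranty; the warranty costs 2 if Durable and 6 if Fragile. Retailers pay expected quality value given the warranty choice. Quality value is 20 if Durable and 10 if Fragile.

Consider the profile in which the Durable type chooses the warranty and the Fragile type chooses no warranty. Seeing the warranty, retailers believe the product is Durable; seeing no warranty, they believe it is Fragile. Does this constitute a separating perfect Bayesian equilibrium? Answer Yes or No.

Under these beliefs, the warranty earns price 20 and no warranty earns price 10.
Durable: the warranty nets 20 − 2 = 18; no warranty nets 10. Durable prefers the warranty.
Fragile: the warranty nets 20 − 6 = 14; no warranty nets 10. Fragile would deviate to the warranty.
Fragile has a profitable deviation, so the profile is not an equilibrium.

No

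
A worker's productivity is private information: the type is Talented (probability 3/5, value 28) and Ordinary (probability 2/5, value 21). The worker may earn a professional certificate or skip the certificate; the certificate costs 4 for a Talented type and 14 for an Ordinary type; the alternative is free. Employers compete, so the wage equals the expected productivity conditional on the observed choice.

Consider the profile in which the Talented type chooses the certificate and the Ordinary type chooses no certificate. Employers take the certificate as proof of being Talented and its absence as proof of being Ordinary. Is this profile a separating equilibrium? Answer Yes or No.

Yes

Under these beliefs, the certificate earns wage 28 and no certificate earns wage 21.
Talented: the certificate nets 28 − 4 = 24; no certificate nets 21. Talented prefers the certificate.
Ordinary: the certificate nets 28 − 14 = 14; no certificate nets 21. Ordinary prefers no certificate.
Neither type deviates, so the separating profile is an equilibrium.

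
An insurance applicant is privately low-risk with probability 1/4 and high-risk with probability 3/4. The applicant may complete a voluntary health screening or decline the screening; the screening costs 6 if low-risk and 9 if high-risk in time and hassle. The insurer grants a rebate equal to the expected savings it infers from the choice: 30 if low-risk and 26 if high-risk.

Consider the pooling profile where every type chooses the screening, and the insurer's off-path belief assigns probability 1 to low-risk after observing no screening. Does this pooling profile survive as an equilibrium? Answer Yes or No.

No

On path, the insurer holds the prior and pays 1/4·30 + 3/4·26 = 27. Off path (no screening), believing low-risk, it pays 30.
low-risk: the screening nets 27 − 6 = 21; no screening nets 30. low-risk would deviate.
high-risk: the screening nets 27 − 9 = 18; no screening nets 30. high-risk would deviate.
A type deviates, so pooling fails.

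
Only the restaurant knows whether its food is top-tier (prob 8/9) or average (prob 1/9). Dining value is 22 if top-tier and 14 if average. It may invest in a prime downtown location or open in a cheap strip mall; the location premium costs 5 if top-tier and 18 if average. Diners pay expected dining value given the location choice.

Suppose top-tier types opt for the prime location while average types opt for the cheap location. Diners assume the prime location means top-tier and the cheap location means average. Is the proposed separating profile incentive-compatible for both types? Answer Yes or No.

Under these beliefs, the prime location earns price premium 22 and the cheap location earns price premium 14.
top-tier: the prime location nets 22 − 5 = 17; the cheap location nets 14. top-tier prefers the prime location.
average: the prime location nets 22 − 18 = 4; the cheap location nets 14. average prefers the cheap location.
Neither type deviates, so the separating profile is an equilibrium.

Yes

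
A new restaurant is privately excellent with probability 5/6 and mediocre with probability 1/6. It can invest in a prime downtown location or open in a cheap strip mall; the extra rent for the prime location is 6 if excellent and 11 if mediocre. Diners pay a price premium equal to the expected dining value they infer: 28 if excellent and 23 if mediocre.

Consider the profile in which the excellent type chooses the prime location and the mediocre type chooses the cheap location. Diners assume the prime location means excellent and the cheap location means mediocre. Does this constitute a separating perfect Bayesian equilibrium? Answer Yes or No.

No

Under these beliefs, the prime location earns price premium 28 and the cheap location earns price premium 23.
excellent: the prime location nets 28 − 6 = 22; the cheap location nets 23. excellent would deviate to the cheap location.
mediocre: the prime location nets 28 − 11 = 17; the cheap location nets 23. mediocre prefers the cheap location.
excellent has a profitable deviation, so the profile is not an equilibrium.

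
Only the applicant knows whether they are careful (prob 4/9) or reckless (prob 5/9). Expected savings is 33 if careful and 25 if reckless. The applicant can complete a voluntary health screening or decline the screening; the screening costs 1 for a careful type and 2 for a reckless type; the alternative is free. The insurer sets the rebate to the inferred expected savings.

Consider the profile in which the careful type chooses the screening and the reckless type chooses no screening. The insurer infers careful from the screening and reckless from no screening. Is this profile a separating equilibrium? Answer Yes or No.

No

Under these beliefs, the screening earns rebate 33 and no screening earns rebate 25.
careful: the screening nets 33 − 1 = 32; no screening nets 25. careful prefers the screening.
reckless: the screening nets 33 − 2 = 31; no screening nets 25. reckless would deviate to the screening.
reckless has a profitable deviation, so the profile is not an equilibrium.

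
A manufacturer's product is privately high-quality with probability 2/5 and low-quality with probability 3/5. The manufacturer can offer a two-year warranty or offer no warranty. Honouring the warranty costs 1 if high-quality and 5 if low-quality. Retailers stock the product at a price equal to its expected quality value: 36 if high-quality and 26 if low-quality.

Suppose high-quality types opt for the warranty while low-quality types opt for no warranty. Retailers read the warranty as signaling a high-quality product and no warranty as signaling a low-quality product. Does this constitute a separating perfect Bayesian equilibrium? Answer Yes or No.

Under these beliefs, the warranty earns price 36 and no warranty earns price 26.
high-quality: the warranty nets 36 − 1 = 35; no warranty nets 26. high-quality prefers the warranty.
low-quality: the warranty nets 36 − 5 = 31; no warranty nets 26. low-quality would deviate to the warranty.
low-quality has a profitable deviation, so the profile is not an equilibrium.

No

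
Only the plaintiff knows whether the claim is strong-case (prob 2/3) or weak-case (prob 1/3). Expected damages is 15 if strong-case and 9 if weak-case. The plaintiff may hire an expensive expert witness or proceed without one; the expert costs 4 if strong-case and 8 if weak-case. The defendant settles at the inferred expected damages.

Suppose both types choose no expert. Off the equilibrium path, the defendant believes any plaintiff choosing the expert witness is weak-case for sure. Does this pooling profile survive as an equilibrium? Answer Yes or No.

On path, the defendant holds the prior and pays 2/3·15 + 1/3·9 = 13. Off path (the expert witness), believing weak-case, it pays 9.
strong-case: no expert nets 13; the expert witness nets 9 − 4 = 5. strong-case stays.
weak-case: no expert nets 13; the expert witness nets 9 − 8 = 1. weak-case stays.
No type deviates, so pooling is sustained.

Yes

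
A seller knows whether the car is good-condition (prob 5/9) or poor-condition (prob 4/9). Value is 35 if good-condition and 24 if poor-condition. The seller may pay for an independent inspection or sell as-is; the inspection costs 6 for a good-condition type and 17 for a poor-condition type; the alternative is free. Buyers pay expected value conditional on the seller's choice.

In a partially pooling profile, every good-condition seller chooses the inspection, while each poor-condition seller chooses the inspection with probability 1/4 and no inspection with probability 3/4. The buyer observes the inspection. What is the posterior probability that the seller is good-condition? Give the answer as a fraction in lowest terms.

P(the inspection) = (5/9)·1 + (4/9)·(1/4) = 2/3.
By Bayes' rule, P(good-condition | the inspection) = (5/9) / (2/3) = 5/6.

5/6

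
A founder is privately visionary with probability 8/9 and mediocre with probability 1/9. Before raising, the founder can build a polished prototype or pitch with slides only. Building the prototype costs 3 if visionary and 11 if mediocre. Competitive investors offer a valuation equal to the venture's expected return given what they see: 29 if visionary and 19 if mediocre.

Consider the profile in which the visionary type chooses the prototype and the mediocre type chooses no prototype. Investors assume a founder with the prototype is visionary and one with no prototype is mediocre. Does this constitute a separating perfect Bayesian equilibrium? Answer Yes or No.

Yes

Under these beliefs, the prototype earns valuation 29 and no prototype earns valuation 19.
visionary: the prototype nets 29 − 3 = 26; no prototype nets 19. visionary prefers the prototype.
mediocre: the prototype nets 29 − 11 = 18; no prototype nets 19. mediocre prefers no prototype.
Neither type deviates, so the separating profile is an equilibrium.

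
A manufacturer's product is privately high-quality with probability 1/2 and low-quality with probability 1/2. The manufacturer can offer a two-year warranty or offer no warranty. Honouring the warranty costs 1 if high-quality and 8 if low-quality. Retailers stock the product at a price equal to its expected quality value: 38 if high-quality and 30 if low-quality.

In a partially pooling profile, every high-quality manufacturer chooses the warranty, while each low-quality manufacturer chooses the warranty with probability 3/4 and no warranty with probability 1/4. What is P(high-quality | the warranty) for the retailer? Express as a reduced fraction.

P(the warranty) = (1/2)·1 + (1/2)·(3/4) = 7/8.
By Bayes' rule, P(high-quality | the warranty) = (1/2) / (7/8) = 4/7.

4/7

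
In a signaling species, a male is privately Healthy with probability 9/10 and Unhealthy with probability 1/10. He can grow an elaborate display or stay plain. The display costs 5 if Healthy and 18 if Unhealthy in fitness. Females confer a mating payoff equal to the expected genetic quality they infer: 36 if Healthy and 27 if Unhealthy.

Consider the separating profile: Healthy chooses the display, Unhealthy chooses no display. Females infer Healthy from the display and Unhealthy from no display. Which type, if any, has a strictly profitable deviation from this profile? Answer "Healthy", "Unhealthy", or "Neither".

The display pays 36; no display pays 27.
Healthy: assigned the display, nets 36 − 5 = 31; deviating to no display nets 27.
Unhealthy: assigned no display, nets 27; deviating to the display nets 36 − 18 = 18.
Both types strictly prefer their assigned action; no profitable deviation.

Neither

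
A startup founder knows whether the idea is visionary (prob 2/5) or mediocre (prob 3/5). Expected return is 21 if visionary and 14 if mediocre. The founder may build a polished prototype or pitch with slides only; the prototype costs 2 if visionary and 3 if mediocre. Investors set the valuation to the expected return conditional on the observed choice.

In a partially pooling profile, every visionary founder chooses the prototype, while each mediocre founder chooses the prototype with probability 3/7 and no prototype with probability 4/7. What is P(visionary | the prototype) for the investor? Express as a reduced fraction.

14/23

P(the prototype) = (2/5)·1 + (3/5)·(3/7) = 23/35.
By Bayes' rule, P(visionary | the prototype) = (2/5) / (23/35) = 14/23.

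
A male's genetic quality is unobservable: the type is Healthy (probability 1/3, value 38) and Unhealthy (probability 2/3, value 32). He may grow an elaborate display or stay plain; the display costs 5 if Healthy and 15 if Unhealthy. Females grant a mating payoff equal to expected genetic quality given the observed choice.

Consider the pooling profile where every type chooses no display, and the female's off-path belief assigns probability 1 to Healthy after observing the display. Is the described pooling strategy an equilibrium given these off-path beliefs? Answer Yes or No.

Yes

On path, the female holds the prior and pays 1/3·38 + 2/3·32 = 34. Off path (the display), believing Healthy, it pays 38.
Healthy: no display nets 34; the display nets 38 − 5 = 33. Healthy stays.
Unhealthy: no display nets 34; the display nets 38 − 15 = 23. Unhealthy stays.
No type deviates, so pooling is sustained.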